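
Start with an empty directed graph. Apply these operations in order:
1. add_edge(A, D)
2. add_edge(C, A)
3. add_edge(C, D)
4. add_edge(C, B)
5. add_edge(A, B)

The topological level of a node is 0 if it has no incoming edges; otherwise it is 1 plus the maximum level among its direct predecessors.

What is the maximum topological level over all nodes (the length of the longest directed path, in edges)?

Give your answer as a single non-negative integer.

Answer: 2

Derivation:
Op 1: add_edge(A, D). Edges now: 1
Op 2: add_edge(C, A). Edges now: 2
Op 3: add_edge(C, D). Edges now: 3
Op 4: add_edge(C, B). Edges now: 4
Op 5: add_edge(A, B). Edges now: 5
Compute levels (Kahn BFS):
  sources (in-degree 0): C
  process C: level=0
    C->A: in-degree(A)=0, level(A)=1, enqueue
    C->B: in-degree(B)=1, level(B)>=1
    C->D: in-degree(D)=1, level(D)>=1
  process A: level=1
    A->B: in-degree(B)=0, level(B)=2, enqueue
    A->D: in-degree(D)=0, level(D)=2, enqueue
  process B: level=2
  process D: level=2
All levels: A:1, B:2, C:0, D:2
max level = 2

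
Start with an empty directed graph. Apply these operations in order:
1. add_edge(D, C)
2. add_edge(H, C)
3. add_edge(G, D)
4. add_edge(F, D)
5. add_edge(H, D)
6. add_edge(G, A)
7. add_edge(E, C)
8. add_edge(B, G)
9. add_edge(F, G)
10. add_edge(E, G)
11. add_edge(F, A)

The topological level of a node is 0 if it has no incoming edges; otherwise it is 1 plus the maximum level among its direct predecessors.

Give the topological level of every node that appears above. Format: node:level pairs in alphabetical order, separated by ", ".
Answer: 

Answer: A:2, B:0, C:3, D:2, E:0, F:0, G:1, H:0

Derivation:
Op 1: add_edge(D, C). Edges now: 1
Op 2: add_edge(H, C). Edges now: 2
Op 3: add_edge(G, D). Edges now: 3
Op 4: add_edge(F, D). Edges now: 4
Op 5: add_edge(H, D). Edges now: 5
Op 6: add_edge(G, A). Edges now: 6
Op 7: add_edge(E, C). Edges now: 7
Op 8: add_edge(B, G). Edges now: 8
Op 9: add_edge(F, G). Edges now: 9
Op 10: add_edge(E, G). Edges now: 10
Op 11: add_edge(F, A). Edges now: 11
Compute levels (Kahn BFS):
  sources (in-degree 0): B, E, F, H
  process B: level=0
    B->G: in-degree(G)=2, level(G)>=1
  process E: level=0
    E->C: in-degree(C)=2, level(C)>=1
    E->G: in-degree(G)=1, level(G)>=1
  process F: level=0
    F->A: in-degree(A)=1, level(A)>=1
    F->D: in-degree(D)=2, level(D)>=1
    F->G: in-degree(G)=0, level(G)=1, enqueue
  process H: level=0
    H->C: in-degree(C)=1, level(C)>=1
    H->D: in-degree(D)=1, level(D)>=1
  process G: level=1
    G->A: in-degree(A)=0, level(A)=2, enqueue
    G->D: in-degree(D)=0, level(D)=2, enqueue
  process A: level=2
  process D: level=2
    D->C: in-degree(C)=0, level(C)=3, enqueue
  process C: level=3
All levels: A:2, B:0, C:3, D:2, E:0, F:0, G:1, H:0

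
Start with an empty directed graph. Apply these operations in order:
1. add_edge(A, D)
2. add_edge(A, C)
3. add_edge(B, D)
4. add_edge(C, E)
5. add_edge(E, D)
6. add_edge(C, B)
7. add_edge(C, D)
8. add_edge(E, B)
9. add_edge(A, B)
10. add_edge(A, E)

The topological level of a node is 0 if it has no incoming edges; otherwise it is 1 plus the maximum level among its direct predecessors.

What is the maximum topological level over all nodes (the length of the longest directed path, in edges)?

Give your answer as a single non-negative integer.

Answer: 4

Derivation:
Op 1: add_edge(A, D). Edges now: 1
Op 2: add_edge(A, C). Edges now: 2
Op 3: add_edge(B, D). Edges now: 3
Op 4: add_edge(C, E). Edges now: 4
Op 5: add_edge(E, D). Edges now: 5
Op 6: add_edge(C, B). Edges now: 6
Op 7: add_edge(C, D). Edges now: 7
Op 8: add_edge(E, B). Edges now: 8
Op 9: add_edge(A, B). Edges now: 9
Op 10: add_edge(A, E). Edges now: 10
Compute levels (Kahn BFS):
  sources (in-degree 0): A
  process A: level=0
    A->B: in-degree(B)=2, level(B)>=1
    A->C: in-degree(C)=0, level(C)=1, enqueue
    A->D: in-degree(D)=3, level(D)>=1
    A->E: in-degree(E)=1, level(E)>=1
  process C: level=1
    C->B: in-degree(B)=1, level(B)>=2
    C->D: in-degree(D)=2, level(D)>=2
    C->E: in-degree(E)=0, level(E)=2, enqueue
  process E: level=2
    E->B: in-degree(B)=0, level(B)=3, enqueue
    E->D: in-degree(D)=1, level(D)>=3
  process B: level=3
    B->D: in-degree(D)=0, level(D)=4, enqueue
  process D: level=4
All levels: A:0, B:3, C:1, D:4, E:2
max level = 4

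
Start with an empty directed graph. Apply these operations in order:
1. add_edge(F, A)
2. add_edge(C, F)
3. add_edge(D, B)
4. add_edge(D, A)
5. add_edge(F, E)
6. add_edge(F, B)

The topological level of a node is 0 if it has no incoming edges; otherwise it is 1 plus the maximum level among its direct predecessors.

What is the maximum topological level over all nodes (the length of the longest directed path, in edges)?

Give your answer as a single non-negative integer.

Op 1: add_edge(F, A). Edges now: 1
Op 2: add_edge(C, F). Edges now: 2
Op 3: add_edge(D, B). Edges now: 3
Op 4: add_edge(D, A). Edges now: 4
Op 5: add_edge(F, E). Edges now: 5
Op 6: add_edge(F, B). Edges now: 6
Compute levels (Kahn BFS):
  sources (in-degree 0): C, D
  process C: level=0
    C->F: in-degree(F)=0, level(F)=1, enqueue
  process D: level=0
    D->A: in-degree(A)=1, level(A)>=1
    D->B: in-degree(B)=1, level(B)>=1
  process F: level=1
    F->A: in-degree(A)=0, level(A)=2, enqueue
    F->B: in-degree(B)=0, level(B)=2, enqueue
    F->E: in-degree(E)=0, level(E)=2, enqueue
  process A: level=2
  process B: level=2
  process E: level=2
All levels: A:2, B:2, C:0, D:0, E:2, F:1
max level = 2

Answer: 2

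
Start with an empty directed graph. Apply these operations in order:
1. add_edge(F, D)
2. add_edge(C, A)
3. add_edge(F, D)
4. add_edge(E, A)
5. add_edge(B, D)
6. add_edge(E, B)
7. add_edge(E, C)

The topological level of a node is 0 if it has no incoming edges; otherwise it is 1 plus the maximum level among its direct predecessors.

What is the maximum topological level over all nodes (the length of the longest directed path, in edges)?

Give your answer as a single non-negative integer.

Op 1: add_edge(F, D). Edges now: 1
Op 2: add_edge(C, A). Edges now: 2
Op 3: add_edge(F, D) (duplicate, no change). Edges now: 2
Op 4: add_edge(E, A). Edges now: 3
Op 5: add_edge(B, D). Edges now: 4
Op 6: add_edge(E, B). Edges now: 5
Op 7: add_edge(E, C). Edges now: 6
Compute levels (Kahn BFS):
  sources (in-degree 0): E, F
  process E: level=0
    E->A: in-degree(A)=1, level(A)>=1
    E->B: in-degree(B)=0, level(B)=1, enqueue
    E->C: in-degree(C)=0, level(C)=1, enqueue
  process F: level=0
    F->D: in-degree(D)=1, level(D)>=1
  process B: level=1
    B->D: in-degree(D)=0, level(D)=2, enqueue
  process C: level=1
    C->A: in-degree(A)=0, level(A)=2, enqueue
  process D: level=2
  process A: level=2
All levels: A:2, B:1, C:1, D:2, E:0, F:0
max level = 2

Answer: 2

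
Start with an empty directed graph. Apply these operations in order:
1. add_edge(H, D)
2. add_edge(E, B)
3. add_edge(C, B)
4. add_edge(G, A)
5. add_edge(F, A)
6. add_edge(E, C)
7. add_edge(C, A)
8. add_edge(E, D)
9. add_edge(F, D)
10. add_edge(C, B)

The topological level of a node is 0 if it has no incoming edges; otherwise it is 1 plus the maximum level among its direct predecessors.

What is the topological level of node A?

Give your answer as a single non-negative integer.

Op 1: add_edge(H, D). Edges now: 1
Op 2: add_edge(E, B). Edges now: 2
Op 3: add_edge(C, B). Edges now: 3
Op 4: add_edge(G, A). Edges now: 4
Op 5: add_edge(F, A). Edges now: 5
Op 6: add_edge(E, C). Edges now: 6
Op 7: add_edge(C, A). Edges now: 7
Op 8: add_edge(E, D). Edges now: 8
Op 9: add_edge(F, D). Edges now: 9
Op 10: add_edge(C, B) (duplicate, no change). Edges now: 9
Compute levels (Kahn BFS):
  sources (in-degree 0): E, F, G, H
  process E: level=0
    E->B: in-degree(B)=1, level(B)>=1
    E->C: in-degree(C)=0, level(C)=1, enqueue
    E->D: in-degree(D)=2, level(D)>=1
  process F: level=0
    F->A: in-degree(A)=2, level(A)>=1
    F->D: in-degree(D)=1, level(D)>=1
  process G: level=0
    G->A: in-degree(A)=1, level(A)>=1
  process H: level=0
    H->D: in-degree(D)=0, level(D)=1, enqueue
  process C: level=1
    C->A: in-degree(A)=0, level(A)=2, enqueue
    C->B: in-degree(B)=0, level(B)=2, enqueue
  process D: level=1
  process A: level=2
  process B: level=2
All levels: A:2, B:2, C:1, D:1, E:0, F:0, G:0, H:0
level(A) = 2

Answer: 2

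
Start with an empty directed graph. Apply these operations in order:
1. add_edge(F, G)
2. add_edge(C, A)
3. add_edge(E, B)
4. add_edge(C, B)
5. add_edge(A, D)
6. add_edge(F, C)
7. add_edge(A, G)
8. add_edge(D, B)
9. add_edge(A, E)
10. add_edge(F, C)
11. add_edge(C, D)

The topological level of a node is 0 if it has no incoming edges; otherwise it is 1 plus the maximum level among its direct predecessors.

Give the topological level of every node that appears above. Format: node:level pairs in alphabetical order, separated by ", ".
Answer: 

Answer: A:2, B:4, C:1, D:3, E:3, F:0, G:3

Derivation:
Op 1: add_edge(F, G). Edges now: 1
Op 2: add_edge(C, A). Edges now: 2
Op 3: add_edge(E, B). Edges now: 3
Op 4: add_edge(C, B). Edges now: 4
Op 5: add_edge(A, D). Edges now: 5
Op 6: add_edge(F, C). Edges now: 6
Op 7: add_edge(A, G). Edges now: 7
Op 8: add_edge(D, B). Edges now: 8
Op 9: add_edge(A, E). Edges now: 9
Op 10: add_edge(F, C) (duplicate, no change). Edges now: 9
Op 11: add_edge(C, D). Edges now: 10
Compute levels (Kahn BFS):
  sources (in-degree 0): F
  process F: level=0
    F->C: in-degree(C)=0, level(C)=1, enqueue
    F->G: in-degree(G)=1, level(G)>=1
  process C: level=1
    C->A: in-degree(A)=0, level(A)=2, enqueue
    C->B: in-degree(B)=2, level(B)>=2
    C->D: in-degree(D)=1, level(D)>=2
  process A: level=2
    A->D: in-degree(D)=0, level(D)=3, enqueue
    A->E: in-degree(E)=0, level(E)=3, enqueue
    A->G: in-degree(G)=0, level(G)=3, enqueue
  process D: level=3
    D->B: in-degree(B)=1, level(B)>=4
  process E: level=3
    E->B: in-degree(B)=0, level(B)=4, enqueue
  process G: level=3
  process B: level=4
All levels: A:2, B:4, C:1, D:3, E:3, F:0, G:3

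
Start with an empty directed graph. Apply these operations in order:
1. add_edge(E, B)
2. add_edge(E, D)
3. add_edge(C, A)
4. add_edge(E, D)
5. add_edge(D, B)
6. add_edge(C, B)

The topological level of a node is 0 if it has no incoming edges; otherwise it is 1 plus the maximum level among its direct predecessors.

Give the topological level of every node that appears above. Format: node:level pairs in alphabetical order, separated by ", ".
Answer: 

Answer: A:1, B:2, C:0, D:1, E:0

Derivation:
Op 1: add_edge(E, B). Edges now: 1
Op 2: add_edge(E, D). Edges now: 2
Op 3: add_edge(C, A). Edges now: 3
Op 4: add_edge(E, D) (duplicate, no change). Edges now: 3
Op 5: add_edge(D, B). Edges now: 4
Op 6: add_edge(C, B). Edges now: 5
Compute levels (Kahn BFS):
  sources (in-degree 0): C, E
  process C: level=0
    C->A: in-degree(A)=0, level(A)=1, enqueue
    C->B: in-degree(B)=2, level(B)>=1
  process E: level=0
    E->B: in-degree(B)=1, level(B)>=1
    E->D: in-degree(D)=0, level(D)=1, enqueue
  process A: level=1
  process D: level=1
    D->B: in-degree(B)=0, level(B)=2, enqueue
  process B: level=2
All levels: A:1, B:2, C:0, D:1, E:0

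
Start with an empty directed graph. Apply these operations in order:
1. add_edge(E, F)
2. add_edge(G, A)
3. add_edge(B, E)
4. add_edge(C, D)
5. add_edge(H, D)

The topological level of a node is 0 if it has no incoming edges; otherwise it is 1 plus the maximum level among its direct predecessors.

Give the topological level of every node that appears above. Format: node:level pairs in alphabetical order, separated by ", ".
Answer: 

Answer: A:1, B:0, C:0, D:1, E:1, F:2, G:0, H:0

Derivation:
Op 1: add_edge(E, F). Edges now: 1
Op 2: add_edge(G, A). Edges now: 2
Op 3: add_edge(B, E). Edges now: 3
Op 4: add_edge(C, D). Edges now: 4
Op 5: add_edge(H, D). Edges now: 5
Compute levels (Kahn BFS):
  sources (in-degree 0): B, C, G, H
  process B: level=0
    B->E: in-degree(E)=0, level(E)=1, enqueue
  process C: level=0
    C->D: in-degree(D)=1, level(D)>=1
  process G: level=0
    G->A: in-degree(A)=0, level(A)=1, enqueue
  process H: level=0
    H->D: in-degree(D)=0, level(D)=1, enqueue
  process E: level=1
    E->F: in-degree(F)=0, level(F)=2, enqueue
  process A: level=1
  process D: level=1
  process F: level=2
All levels: A:1, B:0, C:0, D:1, E:1, F:2, G:0, H:0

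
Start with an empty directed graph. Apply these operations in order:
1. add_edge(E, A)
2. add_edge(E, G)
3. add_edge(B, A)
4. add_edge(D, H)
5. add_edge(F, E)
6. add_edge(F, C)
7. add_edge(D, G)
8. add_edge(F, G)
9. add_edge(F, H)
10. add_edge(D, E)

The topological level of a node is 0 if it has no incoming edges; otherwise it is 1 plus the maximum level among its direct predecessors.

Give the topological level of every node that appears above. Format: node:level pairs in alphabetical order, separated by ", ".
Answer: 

Op 1: add_edge(E, A). Edges now: 1
Op 2: add_edge(E, G). Edges now: 2
Op 3: add_edge(B, A). Edges now: 3
Op 4: add_edge(D, H). Edges now: 4
Op 5: add_edge(F, E). Edges now: 5
Op 6: add_edge(F, C). Edges now: 6
Op 7: add_edge(D, G). Edges now: 7
Op 8: add_edge(F, G). Edges now: 8
Op 9: add_edge(F, H). Edges now: 9
Op 10: add_edge(D, E). Edges now: 10
Compute levels (Kahn BFS):
  sources (in-degree 0): B, D, F
  process B: level=0
    B->A: in-degree(A)=1, level(A)>=1
  process D: level=0
    D->E: in-degree(E)=1, level(E)>=1
    D->G: in-degree(G)=2, level(G)>=1
    D->H: in-degree(H)=1, level(H)>=1
  process F: level=0
    F->C: in-degree(C)=0, level(C)=1, enqueue
    F->E: in-degree(E)=0, level(E)=1, enqueue
    F->G: in-degree(G)=1, level(G)>=1
    F->H: in-degree(H)=0, level(H)=1, enqueue
  process C: level=1
  process E: level=1
    E->A: in-degree(A)=0, level(A)=2, enqueue
    E->G: in-degree(G)=0, level(G)=2, enqueue
  process H: level=1
  process A: level=2
  process G: level=2
All levels: A:2, B:0, C:1, D:0, E:1, F:0, G:2, H:1

Answer: A:2, B:0, C:1, D:0, E:1, F:0, G:2, H:1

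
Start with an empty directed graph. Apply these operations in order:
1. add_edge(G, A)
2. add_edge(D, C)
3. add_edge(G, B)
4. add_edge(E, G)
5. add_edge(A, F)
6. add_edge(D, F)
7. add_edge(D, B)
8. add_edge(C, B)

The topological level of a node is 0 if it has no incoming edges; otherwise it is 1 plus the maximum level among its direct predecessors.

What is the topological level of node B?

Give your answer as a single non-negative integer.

Answer: 2

Derivation:
Op 1: add_edge(G, A). Edges now: 1
Op 2: add_edge(D, C). Edges now: 2
Op 3: add_edge(G, B). Edges now: 3
Op 4: add_edge(E, G). Edges now: 4
Op 5: add_edge(A, F). Edges now: 5
Op 6: add_edge(D, F). Edges now: 6
Op 7: add_edge(D, B). Edges now: 7
Op 8: add_edge(C, B). Edges now: 8
Compute levels (Kahn BFS):
  sources (in-degree 0): D, E
  process D: level=0
    D->B: in-degree(B)=2, level(B)>=1
    D->C: in-degree(C)=0, level(C)=1, enqueue
    D->F: in-degree(F)=1, level(F)>=1
  process E: level=0
    E->G: in-degree(G)=0, level(G)=1, enqueue
  process C: level=1
    C->B: in-degree(B)=1, level(B)>=2
  process G: level=1
    G->A: in-degree(A)=0, level(A)=2, enqueue
    G->B: in-degree(B)=0, level(B)=2, enqueue
  process A: level=2
    A->F: in-degree(F)=0, level(F)=3, enqueue
  process B: level=2
  process F: level=3
All levels: A:2, B:2, C:1, D:0, E:0, F:3, G:1
level(B) = 2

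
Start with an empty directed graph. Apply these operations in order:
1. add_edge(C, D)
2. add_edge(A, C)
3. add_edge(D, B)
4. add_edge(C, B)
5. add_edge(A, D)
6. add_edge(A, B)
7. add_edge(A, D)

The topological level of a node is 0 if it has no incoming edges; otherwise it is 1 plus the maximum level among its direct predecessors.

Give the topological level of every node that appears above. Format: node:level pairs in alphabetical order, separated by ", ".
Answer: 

Answer: A:0, B:3, C:1, D:2

Derivation:
Op 1: add_edge(C, D). Edges now: 1
Op 2: add_edge(A, C). Edges now: 2
Op 3: add_edge(D, B). Edges now: 3
Op 4: add_edge(C, B). Edges now: 4
Op 5: add_edge(A, D). Edges now: 5
Op 6: add_edge(A, B). Edges now: 6
Op 7: add_edge(A, D) (duplicate, no change). Edges now: 6
Compute levels (Kahn BFS):
  sources (in-degree 0): A
  process A: level=0
    A->B: in-degree(B)=2, level(B)>=1
    A->C: in-degree(C)=0, level(C)=1, enqueue
    A->D: in-degree(D)=1, level(D)>=1
  process C: level=1
    C->B: in-degree(B)=1, level(B)>=2
    C->D: in-degree(D)=0, level(D)=2, enqueue
  process D: level=2
    D->B: in-degree(B)=0, level(B)=3, enqueue
  process B: level=3
All levels: A:0, B:3, C:1, D:2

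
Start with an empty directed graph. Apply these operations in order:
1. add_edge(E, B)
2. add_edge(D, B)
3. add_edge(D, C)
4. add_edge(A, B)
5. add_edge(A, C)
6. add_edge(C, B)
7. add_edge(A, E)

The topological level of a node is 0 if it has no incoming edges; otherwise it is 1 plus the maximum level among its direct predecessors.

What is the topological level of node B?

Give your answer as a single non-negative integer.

Op 1: add_edge(E, B). Edges now: 1
Op 2: add_edge(D, B). Edges now: 2
Op 3: add_edge(D, C). Edges now: 3
Op 4: add_edge(A, B). Edges now: 4
Op 5: add_edge(A, C). Edges now: 5
Op 6: add_edge(C, B). Edges now: 6
Op 7: add_edge(A, E). Edges now: 7
Compute levels (Kahn BFS):
  sources (in-degree 0): A, D
  process A: level=0
    A->B: in-degree(B)=3, level(B)>=1
    A->C: in-degree(C)=1, level(C)>=1
    A->E: in-degree(E)=0, level(E)=1, enqueue
  process D: level=0
    D->B: in-degree(B)=2, level(B)>=1
    D->C: in-degree(C)=0, level(C)=1, enqueue
  process E: level=1
    E->B: in-degree(B)=1, level(B)>=2
  process C: level=1
    C->B: in-degree(B)=0, level(B)=2, enqueue
  process B: level=2
All levels: A:0, B:2, C:1, D:0, E:1
level(B) = 2

Answer: 2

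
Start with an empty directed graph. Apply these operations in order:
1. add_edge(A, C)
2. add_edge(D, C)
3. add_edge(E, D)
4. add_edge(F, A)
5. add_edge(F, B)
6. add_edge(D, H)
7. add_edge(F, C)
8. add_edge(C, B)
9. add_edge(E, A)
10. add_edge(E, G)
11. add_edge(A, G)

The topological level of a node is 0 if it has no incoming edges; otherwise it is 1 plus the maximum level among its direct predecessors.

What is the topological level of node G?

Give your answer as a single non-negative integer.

Op 1: add_edge(A, C). Edges now: 1
Op 2: add_edge(D, C). Edges now: 2
Op 3: add_edge(E, D). Edges now: 3
Op 4: add_edge(F, A). Edges now: 4
Op 5: add_edge(F, B). Edges now: 5
Op 6: add_edge(D, H). Edges now: 6
Op 7: add_edge(F, C). Edges now: 7
Op 8: add_edge(C, B). Edges now: 8
Op 9: add_edge(E, A). Edges now: 9
Op 10: add_edge(E, G). Edges now: 10
Op 11: add_edge(A, G). Edges now: 11
Compute levels (Kahn BFS):
  sources (in-degree 0): E, F
  process E: level=0
    E->A: in-degree(A)=1, level(A)>=1
    E->D: in-degree(D)=0, level(D)=1, enqueue
    E->G: in-degree(G)=1, level(G)>=1
  process F: level=0
    F->A: in-degree(A)=0, level(A)=1, enqueue
    F->B: in-degree(B)=1, level(B)>=1
    F->C: in-degree(C)=2, level(C)>=1
  process D: level=1
    D->C: in-degree(C)=1, level(C)>=2
    D->H: in-degree(H)=0, level(H)=2, enqueue
  process A: level=1
    A->C: in-degree(C)=0, level(C)=2, enqueue
    A->G: in-degree(G)=0, level(G)=2, enqueue
  process H: level=2
  process C: level=2
    C->B: in-degree(B)=0, level(B)=3, enqueue
  process G: level=2
  process B: level=3
All levels: A:1, B:3, C:2, D:1, E:0, F:0, G:2, H:2
level(G) = 2

Answer: 2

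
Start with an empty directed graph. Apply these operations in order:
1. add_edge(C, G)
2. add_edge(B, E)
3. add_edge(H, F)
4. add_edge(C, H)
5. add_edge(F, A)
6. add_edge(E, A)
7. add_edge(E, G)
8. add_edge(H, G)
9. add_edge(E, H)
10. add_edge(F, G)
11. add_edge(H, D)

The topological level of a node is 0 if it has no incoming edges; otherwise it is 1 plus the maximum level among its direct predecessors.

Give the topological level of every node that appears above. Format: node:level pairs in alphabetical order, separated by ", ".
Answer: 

Op 1: add_edge(C, G). Edges now: 1
Op 2: add_edge(B, E). Edges now: 2
Op 3: add_edge(H, F). Edges now: 3
Op 4: add_edge(C, H). Edges now: 4
Op 5: add_edge(F, A). Edges now: 5
Op 6: add_edge(E, A). Edges now: 6
Op 7: add_edge(E, G). Edges now: 7
Op 8: add_edge(H, G). Edges now: 8
Op 9: add_edge(E, H). Edges now: 9
Op 10: add_edge(F, G). Edges now: 10
Op 11: add_edge(H, D). Edges now: 11
Compute levels (Kahn BFS):
  sources (in-degree 0): B, C
  process B: level=0
    B->E: in-degree(E)=0, level(E)=1, enqueue
  process C: level=0
    C->G: in-degree(G)=3, level(G)>=1
    C->H: in-degree(H)=1, level(H)>=1
  process E: level=1
    E->A: in-degree(A)=1, level(A)>=2
    E->G: in-degree(G)=2, level(G)>=2
    E->H: in-degree(H)=0, level(H)=2, enqueue
  process H: level=2
    H->D: in-degree(D)=0, level(D)=3, enqueue
    H->F: in-degree(F)=0, level(F)=3, enqueue
    H->G: in-degree(G)=1, level(G)>=3
  process D: level=3
  process F: level=3
    F->A: in-degree(A)=0, level(A)=4, enqueue
    F->G: in-degree(G)=0, level(G)=4, enqueue
  process A: level=4
  process G: level=4
All levels: A:4, B:0, C:0, D:3, E:1, F:3, G:4, H:2

Answer: A:4, B:0, C:0, D:3, E:1, F:3, G:4, H:2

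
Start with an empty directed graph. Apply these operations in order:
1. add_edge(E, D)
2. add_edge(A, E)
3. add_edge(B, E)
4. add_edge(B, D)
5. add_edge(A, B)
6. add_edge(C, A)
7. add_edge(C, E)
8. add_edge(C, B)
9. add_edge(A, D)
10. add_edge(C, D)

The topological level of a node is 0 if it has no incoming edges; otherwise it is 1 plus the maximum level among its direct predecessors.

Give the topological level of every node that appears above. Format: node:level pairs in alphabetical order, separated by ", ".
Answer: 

Answer: A:1, B:2, C:0, D:4, E:3

Derivation:
Op 1: add_edge(E, D). Edges now: 1
Op 2: add_edge(A, E). Edges now: 2
Op 3: add_edge(B, E). Edges now: 3
Op 4: add_edge(B, D). Edges now: 4
Op 5: add_edge(A, B). Edges now: 5
Op 6: add_edge(C, A). Edges now: 6
Op 7: add_edge(C, E). Edges now: 7
Op 8: add_edge(C, B). Edges now: 8
Op 9: add_edge(A, D). Edges now: 9
Op 10: add_edge(C, D). Edges now: 10
Compute levels (Kahn BFS):
  sources (in-degree 0): C
  process C: level=0
    C->A: in-degree(A)=0, level(A)=1, enqueue
    C->B: in-degree(B)=1, level(B)>=1
    C->D: in-degree(D)=3, level(D)>=1
    C->E: in-degree(E)=2, level(E)>=1
  process A: level=1
    A->B: in-degree(B)=0, level(B)=2, enqueue
    A->D: in-degree(D)=2, level(D)>=2
    A->E: in-degree(E)=1, level(E)>=2
  process B: level=2
    B->D: in-degree(D)=1, level(D)>=3
    B->E: in-degree(E)=0, level(E)=3, enqueue
  process E: level=3
    E->D: in-degree(D)=0, level(D)=4, enqueue
  process D: level=4
All levels: A:1, B:2, C:0, D:4, E:3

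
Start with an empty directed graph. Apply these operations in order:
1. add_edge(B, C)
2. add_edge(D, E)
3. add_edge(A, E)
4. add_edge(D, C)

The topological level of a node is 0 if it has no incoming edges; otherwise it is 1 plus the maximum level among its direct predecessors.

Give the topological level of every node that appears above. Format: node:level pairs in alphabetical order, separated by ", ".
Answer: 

Op 1: add_edge(B, C). Edges now: 1
Op 2: add_edge(D, E). Edges now: 2
Op 3: add_edge(A, E). Edges now: 3
Op 4: add_edge(D, C). Edges now: 4
Compute levels (Kahn BFS):
  sources (in-degree 0): A, B, D
  process A: level=0
    A->E: in-degree(E)=1, level(E)>=1
  process B: level=0
    B->C: in-degree(C)=1, level(C)>=1
  process D: level=0
    D->C: in-degree(C)=0, level(C)=1, enqueue
    D->E: in-degree(E)=0, level(E)=1, enqueue
  process C: level=1
  process E: level=1
All levels: A:0, B:0, C:1, D:0, E:1

Answer: A:0, B:0, C:1, D:0, E:1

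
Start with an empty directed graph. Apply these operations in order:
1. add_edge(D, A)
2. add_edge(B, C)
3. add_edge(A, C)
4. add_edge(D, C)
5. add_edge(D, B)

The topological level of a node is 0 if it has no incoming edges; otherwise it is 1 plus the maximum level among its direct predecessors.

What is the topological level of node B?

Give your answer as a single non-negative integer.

Answer: 1

Derivation:
Op 1: add_edge(D, A). Edges now: 1
Op 2: add_edge(B, C). Edges now: 2
Op 3: add_edge(A, C). Edges now: 3
Op 4: add_edge(D, C). Edges now: 4
Op 5: add_edge(D, B). Edges now: 5
Compute levels (Kahn BFS):
  sources (in-degree 0): D
  process D: level=0
    D->A: in-degree(A)=0, level(A)=1, enqueue
    D->B: in-degree(B)=0, level(B)=1, enqueue
    D->C: in-degree(C)=2, level(C)>=1
  process A: level=1
    A->C: in-degree(C)=1, level(C)>=2
  process B: level=1
    B->C: in-degree(C)=0, level(C)=2, enqueue
  process C: level=2
All levels: A:1, B:1, C:2, D:0
level(B) = 1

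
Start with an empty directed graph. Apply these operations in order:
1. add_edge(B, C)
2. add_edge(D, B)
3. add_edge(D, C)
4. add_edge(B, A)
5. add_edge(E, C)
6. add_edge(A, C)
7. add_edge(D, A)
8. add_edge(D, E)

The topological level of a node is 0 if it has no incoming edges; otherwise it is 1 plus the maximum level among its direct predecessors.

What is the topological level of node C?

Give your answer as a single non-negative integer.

Answer: 3

Derivation:
Op 1: add_edge(B, C). Edges now: 1
Op 2: add_edge(D, B). Edges now: 2
Op 3: add_edge(D, C). Edges now: 3
Op 4: add_edge(B, A). Edges now: 4
Op 5: add_edge(E, C). Edges now: 5
Op 6: add_edge(A, C). Edges now: 6
Op 7: add_edge(D, A). Edges now: 7
Op 8: add_edge(D, E). Edges now: 8
Compute levels (Kahn BFS):
  sources (in-degree 0): D
  process D: level=0
    D->A: in-degree(A)=1, level(A)>=1
    D->B: in-degree(B)=0, level(B)=1, enqueue
    D->C: in-degree(C)=3, level(C)>=1
    D->E: in-degree(E)=0, level(E)=1, enqueue
  process B: level=1
    B->A: in-degree(A)=0, level(A)=2, enqueue
    B->C: in-degree(C)=2, level(C)>=2
  process E: level=1
    E->C: in-degree(C)=1, level(C)>=2
  process A: level=2
    A->C: in-degree(C)=0, level(C)=3, enqueue
  process C: level=3
All levels: A:2, B:1, C:3, D:0, E:1
level(C) = 3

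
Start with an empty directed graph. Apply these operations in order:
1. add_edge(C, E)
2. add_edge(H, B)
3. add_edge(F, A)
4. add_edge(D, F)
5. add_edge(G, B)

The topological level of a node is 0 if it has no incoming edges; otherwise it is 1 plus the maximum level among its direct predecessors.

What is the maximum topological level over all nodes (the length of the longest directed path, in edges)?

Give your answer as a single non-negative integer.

Op 1: add_edge(C, E). Edges now: 1
Op 2: add_edge(H, B). Edges now: 2
Op 3: add_edge(F, A). Edges now: 3
Op 4: add_edge(D, F). Edges now: 4
Op 5: add_edge(G, B). Edges now: 5
Compute levels (Kahn BFS):
  sources (in-degree 0): C, D, G, H
  process C: level=0
    C->E: in-degree(E)=0, level(E)=1, enqueue
  process D: level=0
    D->F: in-degree(F)=0, level(F)=1, enqueue
  process G: level=0
    G->B: in-degree(B)=1, level(B)>=1
  process H: level=0
    H->B: in-degree(B)=0, level(B)=1, enqueue
  process E: level=1
  process F: level=1
    F->A: in-degree(A)=0, level(A)=2, enqueue
  process B: level=1
  process A: level=2
All levels: A:2, B:1, C:0, D:0, E:1, F:1, G:0, H:0
max level = 2

Answer: 2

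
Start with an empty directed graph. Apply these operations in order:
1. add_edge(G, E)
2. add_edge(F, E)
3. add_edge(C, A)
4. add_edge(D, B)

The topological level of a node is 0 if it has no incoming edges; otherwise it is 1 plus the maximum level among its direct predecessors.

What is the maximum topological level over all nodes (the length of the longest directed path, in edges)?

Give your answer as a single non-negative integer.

Op 1: add_edge(G, E). Edges now: 1
Op 2: add_edge(F, E). Edges now: 2
Op 3: add_edge(C, A). Edges now: 3
Op 4: add_edge(D, B). Edges now: 4
Compute levels (Kahn BFS):
  sources (in-degree 0): C, D, F, G
  process C: level=0
    C->A: in-degree(A)=0, level(A)=1, enqueue
  process D: level=0
    D->B: in-degree(B)=0, level(B)=1, enqueue
  process F: level=0
    F->E: in-degree(E)=1, level(E)>=1
  process G: level=0
    G->E: in-degree(E)=0, level(E)=1, enqueue
  process A: level=1
  process B: level=1
  process E: level=1
All levels: A:1, B:1, C:0, D:0, E:1, F:0, G:0
max level = 1

Answer: 1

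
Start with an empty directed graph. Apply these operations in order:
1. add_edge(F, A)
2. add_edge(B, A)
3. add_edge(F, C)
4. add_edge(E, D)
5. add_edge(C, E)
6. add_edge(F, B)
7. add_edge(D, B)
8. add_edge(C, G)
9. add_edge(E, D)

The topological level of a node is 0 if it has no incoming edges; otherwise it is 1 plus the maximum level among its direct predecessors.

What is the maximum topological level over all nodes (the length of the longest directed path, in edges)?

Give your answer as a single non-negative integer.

Op 1: add_edge(F, A). Edges now: 1
Op 2: add_edge(B, A). Edges now: 2
Op 3: add_edge(F, C). Edges now: 3
Op 4: add_edge(E, D). Edges now: 4
Op 5: add_edge(C, E). Edges now: 5
Op 6: add_edge(F, B). Edges now: 6
Op 7: add_edge(D, B). Edges now: 7
Op 8: add_edge(C, G). Edges now: 8
Op 9: add_edge(E, D) (duplicate, no change). Edges now: 8
Compute levels (Kahn BFS):
  sources (in-degree 0): F
  process F: level=0
    F->A: in-degree(A)=1, level(A)>=1
    F->B: in-degree(B)=1, level(B)>=1
    F->C: in-degree(C)=0, level(C)=1, enqueue
  process C: level=1
    C->E: in-degree(E)=0, level(E)=2, enqueue
    C->G: in-degree(G)=0, level(G)=2, enqueue
  process E: level=2
    E->D: in-degree(D)=0, level(D)=3, enqueue
  process G: level=2
  process D: level=3
    D->B: in-degree(B)=0, level(B)=4, enqueue
  process B: level=4
    B->A: in-degree(A)=0, level(A)=5, enqueue
  process A: level=5
All levels: A:5, B:4, C:1, D:3, E:2, F:0, G:2
max level = 5

Answer: 5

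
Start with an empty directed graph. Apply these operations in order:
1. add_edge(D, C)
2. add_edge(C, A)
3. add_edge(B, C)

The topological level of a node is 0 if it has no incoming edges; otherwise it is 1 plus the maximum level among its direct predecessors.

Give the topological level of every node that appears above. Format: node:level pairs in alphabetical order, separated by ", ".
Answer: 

Answer: A:2, B:0, C:1, D:0

Derivation:
Op 1: add_edge(D, C). Edges now: 1
Op 2: add_edge(C, A). Edges now: 2
Op 3: add_edge(B, C). Edges now: 3
Compute levels (Kahn BFS):
  sources (in-degree 0): B, D
  process B: level=0
    B->C: in-degree(C)=1, level(C)>=1
  process D: level=0
    D->C: in-degree(C)=0, level(C)=1, enqueue
  process C: level=1
    C->A: in-degree(A)=0, level(A)=2, enqueue
  process A: level=2
All levels: A:2, B:0, C:1, D:0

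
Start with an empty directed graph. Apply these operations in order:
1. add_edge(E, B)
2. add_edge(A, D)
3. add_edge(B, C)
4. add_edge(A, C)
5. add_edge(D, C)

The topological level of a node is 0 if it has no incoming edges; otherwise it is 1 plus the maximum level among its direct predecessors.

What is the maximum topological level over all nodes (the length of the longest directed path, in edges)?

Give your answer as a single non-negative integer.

Answer: 2

Derivation:
Op 1: add_edge(E, B). Edges now: 1
Op 2: add_edge(A, D). Edges now: 2
Op 3: add_edge(B, C). Edges now: 3
Op 4: add_edge(A, C). Edges now: 4
Op 5: add_edge(D, C). Edges now: 5
Compute levels (Kahn BFS):
  sources (in-degree 0): A, E
  process A: level=0
    A->C: in-degree(C)=2, level(C)>=1
    A->D: in-degree(D)=0, level(D)=1, enqueue
  process E: level=0
    E->B: in-degree(B)=0, level(B)=1, enqueue
  process D: level=1
    D->C: in-degree(C)=1, level(C)>=2
  process B: level=1
    B->C: in-degree(C)=0, level(C)=2, enqueue
  process C: level=2
All levels: A:0, B:1, C:2, D:1, E:0
max level = 2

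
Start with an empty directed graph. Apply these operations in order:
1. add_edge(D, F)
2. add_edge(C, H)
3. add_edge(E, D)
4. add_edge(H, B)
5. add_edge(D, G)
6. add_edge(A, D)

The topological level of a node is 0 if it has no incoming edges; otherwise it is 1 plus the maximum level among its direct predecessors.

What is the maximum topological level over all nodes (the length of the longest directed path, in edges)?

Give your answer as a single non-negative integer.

Answer: 2

Derivation:
Op 1: add_edge(D, F). Edges now: 1
Op 2: add_edge(C, H). Edges now: 2
Op 3: add_edge(E, D). Edges now: 3
Op 4: add_edge(H, B). Edges now: 4
Op 5: add_edge(D, G). Edges now: 5
Op 6: add_edge(A, D). Edges now: 6
Compute levels (Kahn BFS):
  sources (in-degree 0): A, C, E
  process A: level=0
    A->D: in-degree(D)=1, level(D)>=1
  process C: level=0
    C->H: in-degree(H)=0, level(H)=1, enqueue
  process E: level=0
    E->D: in-degree(D)=0, level(D)=1, enqueue
  process H: level=1
    H->B: in-degree(B)=0, level(B)=2, enqueue
  process D: level=1
    D->F: in-degree(F)=0, level(F)=2, enqueue
    D->G: in-degree(G)=0, level(G)=2, enqueue
  process B: level=2
  process F: level=2
  process G: level=2
All levels: A:0, B:2, C:0, D:1, E:0, F:2, G:2, H:1
max level = 2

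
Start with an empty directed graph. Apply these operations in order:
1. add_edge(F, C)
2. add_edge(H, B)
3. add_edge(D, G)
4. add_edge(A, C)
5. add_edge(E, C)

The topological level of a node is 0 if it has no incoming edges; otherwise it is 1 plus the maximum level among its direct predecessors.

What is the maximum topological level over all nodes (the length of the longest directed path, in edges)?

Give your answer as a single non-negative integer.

Op 1: add_edge(F, C). Edges now: 1
Op 2: add_edge(H, B). Edges now: 2
Op 3: add_edge(D, G). Edges now: 3
Op 4: add_edge(A, C). Edges now: 4
Op 5: add_edge(E, C). Edges now: 5
Compute levels (Kahn BFS):
  sources (in-degree 0): A, D, E, F, H
  process A: level=0
    A->C: in-degree(C)=2, level(C)>=1
  process D: level=0
    D->G: in-degree(G)=0, level(G)=1, enqueue
  process E: level=0
    E->C: in-degree(C)=1, level(C)>=1
  process F: level=0
    F->C: in-degree(C)=0, level(C)=1, enqueue
  process H: level=0
    H->B: in-degree(B)=0, level(B)=1, enqueue
  process G: level=1
  process C: level=1
  process B: level=1
All levels: A:0, B:1, C:1, D:0, E:0, F:0, G:1, H:0
max level = 1

Answer: 1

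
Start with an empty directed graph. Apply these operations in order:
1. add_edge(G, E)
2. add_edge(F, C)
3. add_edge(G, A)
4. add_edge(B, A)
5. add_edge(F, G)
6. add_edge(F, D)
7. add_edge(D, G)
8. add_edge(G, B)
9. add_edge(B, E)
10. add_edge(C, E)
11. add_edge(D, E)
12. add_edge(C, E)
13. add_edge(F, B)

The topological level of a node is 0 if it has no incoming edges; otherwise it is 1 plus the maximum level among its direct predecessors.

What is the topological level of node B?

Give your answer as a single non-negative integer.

Answer: 3

Derivation:
Op 1: add_edge(G, E). Edges now: 1
Op 2: add_edge(F, C). Edges now: 2
Op 3: add_edge(G, A). Edges now: 3
Op 4: add_edge(B, A). Edges now: 4
Op 5: add_edge(F, G). Edges now: 5
Op 6: add_edge(F, D). Edges now: 6
Op 7: add_edge(D, G). Edges now: 7
Op 8: add_edge(G, B). Edges now: 8
Op 9: add_edge(B, E). Edges now: 9
Op 10: add_edge(C, E). Edges now: 10
Op 11: add_edge(D, E). Edges now: 11
Op 12: add_edge(C, E) (duplicate, no change). Edges now: 11
Op 13: add_edge(F, B). Edges now: 12
Compute levels (Kahn BFS):
  sources (in-degree 0): F
  process F: level=0
    F->B: in-degree(B)=1, level(B)>=1
    F->C: in-degree(C)=0, level(C)=1, enqueue
    F->D: in-degree(D)=0, level(D)=1, enqueue
    F->G: in-degree(G)=1, level(G)>=1
  process C: level=1
    C->E: in-degree(E)=3, level(E)>=2
  process D: level=1
    D->E: in-degree(E)=2, level(E)>=2
    D->G: in-degree(G)=0, level(G)=2, enqueue
  process G: level=2
    G->A: in-degree(A)=1, level(A)>=3
    G->B: in-degree(B)=0, level(B)=3, enqueue
    G->E: in-degree(E)=1, level(E)>=3
  process B: level=3
    B->A: in-degree(A)=0, level(A)=4, enqueue
    B->E: in-degree(E)=0, level(E)=4, enqueue
  process A: level=4
  process E: level=4
All levels: A:4, B:3, C:1, D:1, E:4, F:0, G:2
level(B) = 3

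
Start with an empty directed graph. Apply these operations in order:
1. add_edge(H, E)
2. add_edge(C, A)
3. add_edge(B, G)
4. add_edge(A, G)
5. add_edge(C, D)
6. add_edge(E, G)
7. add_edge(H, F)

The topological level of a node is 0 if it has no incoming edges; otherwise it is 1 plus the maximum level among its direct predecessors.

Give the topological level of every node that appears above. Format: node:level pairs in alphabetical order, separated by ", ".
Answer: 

Op 1: add_edge(H, E). Edges now: 1
Op 2: add_edge(C, A). Edges now: 2
Op 3: add_edge(B, G). Edges now: 3
Op 4: add_edge(A, G). Edges now: 4
Op 5: add_edge(C, D). Edges now: 5
Op 6: add_edge(E, G). Edges now: 6
Op 7: add_edge(H, F). Edges now: 7
Compute levels (Kahn BFS):
  sources (in-degree 0): B, C, H
  process B: level=0
    B->G: in-degree(G)=2, level(G)>=1
  process C: level=0
    C->A: in-degree(A)=0, level(A)=1, enqueue
    C->D: in-degree(D)=0, level(D)=1, enqueue
  process H: level=0
    H->E: in-degree(E)=0, level(E)=1, enqueue
    H->F: in-degree(F)=0, level(F)=1, enqueue
  process A: level=1
    A->G: in-degree(G)=1, level(G)>=2
  process D: level=1
  process E: level=1
    E->G: in-degree(G)=0, level(G)=2, enqueue
  process F: level=1
  process G: level=2
All levels: A:1, B:0, C:0, D:1, E:1, F:1, G:2, H:0

Answer: A:1, B:0, C:0, D:1, E:1, F:1, G:2, H:0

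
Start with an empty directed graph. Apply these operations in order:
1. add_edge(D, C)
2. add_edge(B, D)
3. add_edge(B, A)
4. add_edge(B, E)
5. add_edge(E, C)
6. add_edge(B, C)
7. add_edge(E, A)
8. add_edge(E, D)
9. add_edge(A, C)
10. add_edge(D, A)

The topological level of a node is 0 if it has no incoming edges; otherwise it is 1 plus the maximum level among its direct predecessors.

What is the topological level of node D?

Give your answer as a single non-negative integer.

Answer: 2

Derivation:
Op 1: add_edge(D, C). Edges now: 1
Op 2: add_edge(B, D). Edges now: 2
Op 3: add_edge(B, A). Edges now: 3
Op 4: add_edge(B, E). Edges now: 4
Op 5: add_edge(E, C). Edges now: 5
Op 6: add_edge(B, C). Edges now: 6
Op 7: add_edge(E, A). Edges now: 7
Op 8: add_edge(E, D). Edges now: 8
Op 9: add_edge(A, C). Edges now: 9
Op 10: add_edge(D, A). Edges now: 10
Compute levels (Kahn BFS):
  sources (in-degree 0): B
  process B: level=0
    B->A: in-degree(A)=2, level(A)>=1
    B->C: in-degree(C)=3, level(C)>=1
    B->D: in-degree(D)=1, level(D)>=1
    B->E: in-degree(E)=0, level(E)=1, enqueue
  process E: level=1
    E->A: in-degree(A)=1, level(A)>=2
    E->C: in-degree(C)=2, level(C)>=2
    E->D: in-degree(D)=0, level(D)=2, enqueue
  process D: level=2
    D->A: in-degree(A)=0, level(A)=3, enqueue
    D->C: in-degree(C)=1, level(C)>=3
  process A: level=3
    A->C: in-degree(C)=0, level(C)=4, enqueue
  process C: level=4
All levels: A:3, B:0, C:4, D:2, E:1
level(D) = 2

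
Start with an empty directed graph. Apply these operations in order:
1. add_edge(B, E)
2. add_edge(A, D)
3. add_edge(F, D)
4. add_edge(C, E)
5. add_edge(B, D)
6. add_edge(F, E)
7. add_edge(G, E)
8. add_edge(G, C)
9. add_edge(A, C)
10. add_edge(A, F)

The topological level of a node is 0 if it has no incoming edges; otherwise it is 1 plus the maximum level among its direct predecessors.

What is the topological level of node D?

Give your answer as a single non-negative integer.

Answer: 2

Derivation:
Op 1: add_edge(B, E). Edges now: 1
Op 2: add_edge(A, D). Edges now: 2
Op 3: add_edge(F, D). Edges now: 3
Op 4: add_edge(C, E). Edges now: 4
Op 5: add_edge(B, D). Edges now: 5
Op 6: add_edge(F, E). Edges now: 6
Op 7: add_edge(G, E). Edges now: 7
Op 8: add_edge(G, C). Edges now: 8
Op 9: add_edge(A, C). Edges now: 9
Op 10: add_edge(A, F). Edges now: 10
Compute levels (Kahn BFS):
  sources (in-degree 0): A, B, G
  process A: level=0
    A->C: in-degree(C)=1, level(C)>=1
    A->D: in-degree(D)=2, level(D)>=1
    A->F: in-degree(F)=0, level(F)=1, enqueue
  process B: level=0
    B->D: in-degree(D)=1, level(D)>=1
    B->E: in-degree(E)=3, level(E)>=1
  process G: level=0
    G->C: in-degree(C)=0, level(C)=1, enqueue
    G->E: in-degree(E)=2, level(E)>=1
  process F: level=1
    F->D: in-degree(D)=0, level(D)=2, enqueue
    F->E: in-degree(E)=1, level(E)>=2
  process C: level=1
    C->E: in-degree(E)=0, level(E)=2, enqueue
  process D: level=2
  process E: level=2
All levels: A:0, B:0, C:1, D:2, E:2, F:1, G:0
level(D) = 2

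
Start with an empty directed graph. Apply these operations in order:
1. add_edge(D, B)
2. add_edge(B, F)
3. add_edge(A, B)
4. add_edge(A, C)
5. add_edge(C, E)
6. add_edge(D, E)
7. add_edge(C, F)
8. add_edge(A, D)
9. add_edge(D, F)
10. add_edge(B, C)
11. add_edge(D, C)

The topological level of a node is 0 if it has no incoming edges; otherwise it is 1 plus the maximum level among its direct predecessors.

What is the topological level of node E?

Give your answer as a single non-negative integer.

Op 1: add_edge(D, B). Edges now: 1
Op 2: add_edge(B, F). Edges now: 2
Op 3: add_edge(A, B). Edges now: 3
Op 4: add_edge(A, C). Edges now: 4
Op 5: add_edge(C, E). Edges now: 5
Op 6: add_edge(D, E). Edges now: 6
Op 7: add_edge(C, F). Edges now: 7
Op 8: add_edge(A, D). Edges now: 8
Op 9: add_edge(D, F). Edges now: 9
Op 10: add_edge(B, C). Edges now: 10
Op 11: add_edge(D, C). Edges now: 11
Compute levels (Kahn BFS):
  sources (in-degree 0): A
  process A: level=0
    A->B: in-degree(B)=1, level(B)>=1
    A->C: in-degree(C)=2, level(C)>=1
    A->D: in-degree(D)=0, level(D)=1, enqueue
  process D: level=1
    D->B: in-degree(B)=0, level(B)=2, enqueue
    D->C: in-degree(C)=1, level(C)>=2
    D->E: in-degree(E)=1, level(E)>=2
    D->F: in-degree(F)=2, level(F)>=2
  process B: level=2
    B->C: in-degree(C)=0, level(C)=3, enqueue
    B->F: in-degree(F)=1, level(F)>=3
  process C: level=3
    C->E: in-degree(E)=0, level(E)=4, enqueue
    C->F: in-degree(F)=0, level(F)=4, enqueue
  process E: level=4
  process F: level=4
All levels: A:0, B:2, C:3, D:1, E:4, F:4
level(E) = 4

Answer: 4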